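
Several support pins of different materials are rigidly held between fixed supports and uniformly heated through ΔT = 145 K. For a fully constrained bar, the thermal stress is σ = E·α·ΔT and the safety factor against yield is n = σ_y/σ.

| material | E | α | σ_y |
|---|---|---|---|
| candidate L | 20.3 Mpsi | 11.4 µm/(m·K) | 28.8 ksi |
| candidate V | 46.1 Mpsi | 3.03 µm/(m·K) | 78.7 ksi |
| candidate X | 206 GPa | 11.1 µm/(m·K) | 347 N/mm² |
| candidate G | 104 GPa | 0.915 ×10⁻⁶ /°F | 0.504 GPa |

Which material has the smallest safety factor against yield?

With everything in SI (GPa, ×10⁻⁶/K, MPa):
  candidate L: E = 140.0, α = 11.4, σ_y = 198.6 → σ = 231 MPa, n = 0.858
  candidate V: E = 317.8, α = 3.03, σ_y = 542.6 → σ = 140 MPa, n = 3.89
  candidate X: E = 206.0, α = 11.1, σ_y = 347.0 → σ = 332 MPa, n = 1.05
  candidate G: E = 104.0, α = 1.65, σ_y = 504.0 → σ = 24.8 MPa, n = 20.3
Candidate L has the lowest safety factor, n = 0.858.

candidate L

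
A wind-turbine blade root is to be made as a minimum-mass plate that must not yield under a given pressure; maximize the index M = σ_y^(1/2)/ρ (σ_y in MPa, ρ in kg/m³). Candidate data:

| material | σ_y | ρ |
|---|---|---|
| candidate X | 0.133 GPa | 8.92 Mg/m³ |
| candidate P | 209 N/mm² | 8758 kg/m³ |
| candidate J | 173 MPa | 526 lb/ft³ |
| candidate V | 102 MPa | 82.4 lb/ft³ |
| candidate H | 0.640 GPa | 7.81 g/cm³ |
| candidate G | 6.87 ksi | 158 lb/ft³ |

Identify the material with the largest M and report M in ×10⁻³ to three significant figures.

Putting every candidate on a common basis:
  candidate X: σ_y = 133.0 MPa, ρ = 8920 kg/m³
  candidate P: σ_y = 209.0 MPa, ρ = 8758 kg/m³
  candidate J: σ_y = 173.0 MPa, ρ = 8426 kg/m³
  candidate V: σ_y = 102.0 MPa, ρ = 1320 kg/m³
  candidate H: σ_y = 640.0 MPa, ρ = 7810 kg/m³
  candidate G: σ_y = 47.37 MPa, ρ = 2531 kg/m³
  candidate V: M = 7.65×10⁻³
  candidate H: M = 3.24×10⁻³
  candidate G: M = 2.72×10⁻³
  candidate P: M = 1.65×10⁻³
  candidate J: M = 1.56×10⁻³
  candidate X: M = 1.29×10⁻³
Candidate V has the largest M.

candidate V, M = 7.65×10⁻³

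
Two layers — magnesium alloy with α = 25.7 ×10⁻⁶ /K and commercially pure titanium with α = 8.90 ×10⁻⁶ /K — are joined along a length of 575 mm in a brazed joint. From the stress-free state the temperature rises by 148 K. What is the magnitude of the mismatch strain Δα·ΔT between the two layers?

Δα = |25.7 − 8.90|×10⁻⁶/K = 16.8×10⁻⁶/K.
Mismatch strain = Δα·ΔT = 16.8×10⁻⁶ × 148.0 = 2.49×10⁻³.

2.49×10⁻³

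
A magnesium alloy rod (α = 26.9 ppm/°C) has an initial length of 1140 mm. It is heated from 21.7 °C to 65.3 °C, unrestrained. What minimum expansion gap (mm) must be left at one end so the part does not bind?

ΔT = 65.3 − 21.7 = 43.60 K.
ΔL = α·L₀·ΔT = 26.9×10⁻⁶ × 1140 mm × 43.60 K = 1.34 mm.

1.34 mm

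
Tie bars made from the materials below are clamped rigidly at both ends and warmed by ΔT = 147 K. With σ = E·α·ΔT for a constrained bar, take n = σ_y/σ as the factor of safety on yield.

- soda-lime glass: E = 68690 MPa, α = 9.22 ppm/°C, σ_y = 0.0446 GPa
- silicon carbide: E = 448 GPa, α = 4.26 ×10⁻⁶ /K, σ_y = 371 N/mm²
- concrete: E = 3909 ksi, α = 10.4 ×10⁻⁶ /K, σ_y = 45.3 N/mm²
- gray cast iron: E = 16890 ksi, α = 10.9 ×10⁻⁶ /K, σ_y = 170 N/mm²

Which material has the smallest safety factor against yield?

soda-lime glass

Converting E to GPa, α to ×10⁻⁶/K, σ_y to MPa, then σ and n for each:
  soda-lime glass: E = 68.69, α = 9.22, σ_y = 44.60 → σ = 93.1 MPa, n = 0.479
  silicon carbide: E = 448.0, α = 4.26, σ_y = 371.0 → σ = 281 MPa, n = 1.32
  concrete: E = 26.95, α = 10.4, σ_y = 45.30 → σ = 41.2 MPa, n = 1.10
  gray cast iron: E = 116.5, α = 10.9, σ_y = 170.0 → σ = 187 MPa, n = 0.911
The minimum is soda-lime glass at n = 0.479.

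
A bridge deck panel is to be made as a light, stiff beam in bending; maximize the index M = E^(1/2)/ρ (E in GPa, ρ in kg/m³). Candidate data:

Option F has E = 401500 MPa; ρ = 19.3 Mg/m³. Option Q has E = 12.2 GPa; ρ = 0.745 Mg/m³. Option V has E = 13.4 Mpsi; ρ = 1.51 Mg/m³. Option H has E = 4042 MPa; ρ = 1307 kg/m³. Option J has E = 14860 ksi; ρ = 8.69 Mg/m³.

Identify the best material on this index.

After converting to SI:
  option F: E = 401.5 GPa, ρ = 19300 kg/m³
  option Q: E = 12.20 GPa, ρ = 745.0 kg/m³
  option V: E = 92.39 GPa, ρ = 1510 kg/m³
  option H: E = 4.042 GPa, ρ = 1307 kg/m³
  option J: E = 102.5 GPa, ρ = 8690 kg/m³
  option V: M = 6.37×10⁻³
  option Q: M = 4.69×10⁻³
  option H: M = 1.54×10⁻³
  option J: M = 1.16×10⁻³
  option F: M = 1.04×10⁻³
Highest index: option V.

option V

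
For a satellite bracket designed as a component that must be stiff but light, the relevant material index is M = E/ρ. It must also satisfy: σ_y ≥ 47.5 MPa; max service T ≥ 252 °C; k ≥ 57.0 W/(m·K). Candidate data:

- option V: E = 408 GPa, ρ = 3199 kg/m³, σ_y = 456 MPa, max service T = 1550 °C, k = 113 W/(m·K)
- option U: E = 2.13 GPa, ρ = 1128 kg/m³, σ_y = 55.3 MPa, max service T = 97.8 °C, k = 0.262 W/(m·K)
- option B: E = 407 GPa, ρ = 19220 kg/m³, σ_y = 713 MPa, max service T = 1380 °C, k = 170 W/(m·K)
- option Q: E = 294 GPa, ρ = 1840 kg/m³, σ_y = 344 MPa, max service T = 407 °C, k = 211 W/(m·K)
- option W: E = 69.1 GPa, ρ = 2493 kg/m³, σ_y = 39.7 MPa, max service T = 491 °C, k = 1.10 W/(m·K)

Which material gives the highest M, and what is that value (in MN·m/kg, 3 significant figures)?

Screen on constraints: σ_y ≥ 47.5 MPa; max service T ≥ 252 °C; k ≥ 57.0 W/(m·K). Survivors: option V, option B, option Q.
Per-candidate index values:
  option Q: M = 160 MN·m/kg
  option V: M = 128 MN·m/kg
  option B: M = 21.2 MN·m/kg
Option Q ranks first.

option Q, M = 160 MN·m/kg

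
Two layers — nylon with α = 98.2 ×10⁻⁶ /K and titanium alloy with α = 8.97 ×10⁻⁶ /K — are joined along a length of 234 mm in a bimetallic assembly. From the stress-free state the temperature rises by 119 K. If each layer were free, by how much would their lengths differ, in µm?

Δα = |98.2 − 8.97|×10⁻⁶/K = 89.2×10⁻⁶/K.
ΔL_mismatch = Δα·L·ΔT = 89.2×10⁻⁶ × 234.0 mm × 119.0 K = 2480 µm.

2480 µm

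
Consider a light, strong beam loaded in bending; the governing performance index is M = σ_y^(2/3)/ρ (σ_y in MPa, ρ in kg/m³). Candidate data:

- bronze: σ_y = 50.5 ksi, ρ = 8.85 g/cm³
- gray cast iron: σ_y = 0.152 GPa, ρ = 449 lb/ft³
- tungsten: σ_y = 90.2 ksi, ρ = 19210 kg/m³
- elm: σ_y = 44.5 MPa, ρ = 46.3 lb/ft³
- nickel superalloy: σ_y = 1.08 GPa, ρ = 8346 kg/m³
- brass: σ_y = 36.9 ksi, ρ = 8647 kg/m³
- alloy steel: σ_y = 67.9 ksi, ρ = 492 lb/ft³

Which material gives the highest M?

elm

Normalizing units and computing the index:
  bronze: σ_y = 348.2 MPa, ρ = 8850 kg/m³
  gray cast iron: σ_y = 152.0 MPa, ρ = 7192 kg/m³
  tungsten: σ_y = 621.9 MPa, ρ = 19210 kg/m³
  elm: σ_y = 44.50 MPa, ρ = 741.7 kg/m³
  nickel superalloy: σ_y = 1080 MPa, ρ = 8346 kg/m³
  brass: σ_y = 254.4 MPa, ρ = 8647 kg/m³
  alloy steel: σ_y = 468.2 MPa, ρ = 7881 kg/m³
  elm: M = 16.9×10⁻³
  nickel superalloy: M = 12.6×10⁻³
  alloy steel: M = 7.65×10⁻³
  bronze: M = 5.59×10⁻³
  brass: M = 4.64×10⁻³
  gray cast iron: M = 3.96×10⁻³
  tungsten: M = 3.79×10⁻³
Highest index: elm.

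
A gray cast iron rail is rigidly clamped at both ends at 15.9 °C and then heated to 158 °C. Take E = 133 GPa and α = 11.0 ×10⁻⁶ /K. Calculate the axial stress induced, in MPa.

208 MPa

ΔT = 142.1 K. Constrained thermal stress σ = E·α·ΔT = 133.0×10³ MPa × 11.0×10⁻⁶ × 142.1 = 208 MPa (compressive).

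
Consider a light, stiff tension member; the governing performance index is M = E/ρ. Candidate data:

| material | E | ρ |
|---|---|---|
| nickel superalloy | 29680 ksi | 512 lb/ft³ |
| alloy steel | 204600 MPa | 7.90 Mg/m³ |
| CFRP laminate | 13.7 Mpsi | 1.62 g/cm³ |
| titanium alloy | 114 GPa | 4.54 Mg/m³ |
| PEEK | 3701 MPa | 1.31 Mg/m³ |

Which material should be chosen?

After converting to SI:
  nickel superalloy: E = 204.6 GPa, ρ = 8201 kg/m³
  alloy steel: E = 204.6 GPa, ρ = 7900 kg/m³
  CFRP laminate: E = 94.46 GPa, ρ = 1620 kg/m³
  titanium alloy: E = 114.0 GPa, ρ = 4540 kg/m³
  PEEK: E = 3.701 GPa, ρ = 1310 kg/m³
  CFRP laminate: M = 58.3 MN·m/kg
  alloy steel: M = 25.9 MN·m/kg
  titanium alloy: M = 25.1 MN·m/kg
  nickel superalloy: M = 25.0 MN·m/kg
  PEEK: M = 2.83 MN·m/kg
CFRP laminate has the largest M.

CFRP laminate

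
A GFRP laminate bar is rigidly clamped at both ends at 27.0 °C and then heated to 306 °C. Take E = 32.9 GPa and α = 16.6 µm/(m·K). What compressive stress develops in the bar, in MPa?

ΔT = 279.0 K. Constrained thermal stress σ = E·α·ΔT = 32.90×10³ MPa × 16.6×10⁻⁶ × 279.0 = 152 MPa (compressive).

152 MPa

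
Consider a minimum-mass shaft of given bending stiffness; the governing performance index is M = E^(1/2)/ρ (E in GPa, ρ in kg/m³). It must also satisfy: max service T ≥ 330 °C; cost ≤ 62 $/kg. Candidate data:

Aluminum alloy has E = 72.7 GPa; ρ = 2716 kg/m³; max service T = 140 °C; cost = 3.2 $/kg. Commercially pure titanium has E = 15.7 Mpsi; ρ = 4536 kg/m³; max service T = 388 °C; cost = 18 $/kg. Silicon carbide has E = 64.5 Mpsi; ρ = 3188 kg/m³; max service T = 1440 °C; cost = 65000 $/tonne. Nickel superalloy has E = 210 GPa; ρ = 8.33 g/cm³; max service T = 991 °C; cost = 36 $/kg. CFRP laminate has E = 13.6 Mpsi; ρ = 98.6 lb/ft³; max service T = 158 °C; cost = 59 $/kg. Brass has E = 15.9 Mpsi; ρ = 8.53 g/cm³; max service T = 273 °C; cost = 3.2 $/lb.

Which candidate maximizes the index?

Screen on constraints: max service T ≥ 330 °C; cost ≤ 62 $/kg. Survivors: commercially pure titanium, nickel superalloy.
Convert each candidate to consistent units, then evaluate M:
  commercially pure titanium: E = 108.2 GPa, ρ = 4536 kg/m³
  nickel superalloy: E = 210.0 GPa, ρ = 8330 kg/m³
  commercially pure titanium: M = 2.29×10⁻³
  nickel superalloy: M = 1.74×10⁻³
Highest index: commercially pure titanium.

commercially pure titanium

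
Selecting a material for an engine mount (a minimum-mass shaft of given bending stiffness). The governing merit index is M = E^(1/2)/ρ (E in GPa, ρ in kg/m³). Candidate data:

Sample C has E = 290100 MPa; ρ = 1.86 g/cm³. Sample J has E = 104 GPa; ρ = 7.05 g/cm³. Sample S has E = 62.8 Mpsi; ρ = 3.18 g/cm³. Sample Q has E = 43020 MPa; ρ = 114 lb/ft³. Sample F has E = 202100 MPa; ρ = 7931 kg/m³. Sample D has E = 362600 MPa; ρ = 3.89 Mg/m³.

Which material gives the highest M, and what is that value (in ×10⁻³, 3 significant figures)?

sample C, M = 9.16×10⁻³

Convert each candidate to consistent units, then evaluate M:
  sample C: E = 290.1 GPa, ρ = 1860 kg/m³
  sample J: E = 104.0 GPa, ρ = 7050 kg/m³
  sample S: E = 433.0 GPa, ρ = 3180 kg/m³
  sample Q: E = 43.02 GPa, ρ = 1826 kg/m³
  sample F: E = 202.1 GPa, ρ = 7931 kg/m³
  sample D: E = 362.6 GPa, ρ = 3890 kg/m³
  sample C: M = 9.16×10⁻³
  sample S: M = 6.54×10⁻³
  sample D: M = 4.90×10⁻³
  sample Q: M = 3.59×10⁻³
  sample F: M = 1.79×10⁻³
  sample J: M = 1.45×10⁻³
Sample C ranks first.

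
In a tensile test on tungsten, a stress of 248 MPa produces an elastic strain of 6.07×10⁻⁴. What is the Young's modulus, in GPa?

409 GPa

E = σ/ε = 248 MPa / 6.07×10⁻⁴ = 408600 MPa = 409 GPa.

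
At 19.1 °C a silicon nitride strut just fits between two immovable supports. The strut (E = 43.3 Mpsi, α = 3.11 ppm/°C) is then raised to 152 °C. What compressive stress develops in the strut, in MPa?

123 MPa

E = 43.3 Mpsi = 298.5 GPa.
ΔT = 132.9 K. Constrained thermal stress σ = E·α·ΔT = 298.5×10³ MPa × 3.11×10⁻⁶ × 132.9 = 123 MPa (compressive).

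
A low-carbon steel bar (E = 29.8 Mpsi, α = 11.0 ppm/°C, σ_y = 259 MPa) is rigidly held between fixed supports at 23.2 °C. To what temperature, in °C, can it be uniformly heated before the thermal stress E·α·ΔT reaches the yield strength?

138 °C

E = 29.8 Mpsi = 205.5 GPa.
E·α·ΔT = 259.0 MPa ⇒ ΔT = 259.0 / (205.5×10³ × 11.0×10⁻⁶) = 114.6 K.
T = 23.2 + 114.6 = 137.8 °C.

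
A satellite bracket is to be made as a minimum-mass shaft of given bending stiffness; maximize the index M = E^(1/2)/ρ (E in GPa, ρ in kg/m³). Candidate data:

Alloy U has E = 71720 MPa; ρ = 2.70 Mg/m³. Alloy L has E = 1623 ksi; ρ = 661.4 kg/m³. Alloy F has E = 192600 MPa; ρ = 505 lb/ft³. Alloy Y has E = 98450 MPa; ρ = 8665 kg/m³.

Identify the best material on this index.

After converting to SI:
  alloy U: E = 71.72 GPa, ρ = 2700 kg/m³
  alloy L: E = 11.19 GPa, ρ = 661.4 kg/m³
  alloy F: E = 192.6 GPa, ρ = 8089 kg/m³
  alloy Y: E = 98.45 GPa, ρ = 8665 kg/m³
  alloy L: M = 5.06×10⁻³
  alloy U: M = 3.14×10⁻³
  alloy F: M = 1.72×10⁻³
  alloy Y: M = 1.15×10⁻³
Alloy L has the largest M.

alloy L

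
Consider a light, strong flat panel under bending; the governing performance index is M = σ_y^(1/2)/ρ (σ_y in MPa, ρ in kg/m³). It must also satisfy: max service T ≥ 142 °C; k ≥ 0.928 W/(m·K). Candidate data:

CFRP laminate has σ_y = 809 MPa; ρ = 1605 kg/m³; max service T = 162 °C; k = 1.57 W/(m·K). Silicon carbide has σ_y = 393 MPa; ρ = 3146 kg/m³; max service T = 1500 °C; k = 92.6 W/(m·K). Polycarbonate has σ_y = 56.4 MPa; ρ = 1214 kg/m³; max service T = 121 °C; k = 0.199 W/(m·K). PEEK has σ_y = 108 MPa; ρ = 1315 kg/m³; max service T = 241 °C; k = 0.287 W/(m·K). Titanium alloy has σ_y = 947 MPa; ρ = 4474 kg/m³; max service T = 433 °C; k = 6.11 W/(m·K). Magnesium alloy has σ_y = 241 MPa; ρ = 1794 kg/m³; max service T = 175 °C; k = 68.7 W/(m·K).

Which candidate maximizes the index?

CFRP laminate

Screen on constraints: max service T ≥ 142 °C; k ≥ 0.928 W/(m·K). Survivors: CFRP laminate, silicon carbide, titanium alloy, magnesium alloy.
Per-candidate index values:
  CFRP laminate: M = 17.7×10⁻³
  magnesium alloy: M = 8.65×10⁻³
  titanium alloy: M = 6.88×10⁻³
  silicon carbide: M = 6.30×10⁻³
Highest index: CFRP laminate.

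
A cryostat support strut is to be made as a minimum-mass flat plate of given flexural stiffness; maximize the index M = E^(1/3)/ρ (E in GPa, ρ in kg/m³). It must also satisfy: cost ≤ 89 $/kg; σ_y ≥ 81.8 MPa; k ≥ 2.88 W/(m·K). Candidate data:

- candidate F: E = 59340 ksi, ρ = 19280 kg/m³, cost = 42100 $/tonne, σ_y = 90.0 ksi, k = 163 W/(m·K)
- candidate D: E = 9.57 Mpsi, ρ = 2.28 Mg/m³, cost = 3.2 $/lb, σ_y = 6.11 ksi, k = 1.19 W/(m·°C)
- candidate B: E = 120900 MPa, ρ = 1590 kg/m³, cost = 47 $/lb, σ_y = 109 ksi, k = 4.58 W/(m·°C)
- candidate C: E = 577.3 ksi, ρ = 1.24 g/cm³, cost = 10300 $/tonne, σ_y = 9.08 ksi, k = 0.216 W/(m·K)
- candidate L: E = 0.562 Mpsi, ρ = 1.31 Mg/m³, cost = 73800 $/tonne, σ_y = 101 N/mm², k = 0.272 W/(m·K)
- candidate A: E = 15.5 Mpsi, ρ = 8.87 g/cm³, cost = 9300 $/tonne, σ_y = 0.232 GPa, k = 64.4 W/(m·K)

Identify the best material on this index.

Screen on constraints: cost ≤ 89 $/kg; σ_y ≥ 81.8 MPa; k ≥ 2.88 W/(m·K). Survivors: candidate F, candidate A.
Putting every candidate on a common basis:
  candidate F: E = 409.1 GPa, ρ = 19280 kg/m³
  candidate A: E = 106.9 GPa, ρ = 8870 kg/m³
  candidate A: M = 0.535×10⁻³
  candidate F: M = 0.385×10⁻³
Candidate A ranks first.

candidate A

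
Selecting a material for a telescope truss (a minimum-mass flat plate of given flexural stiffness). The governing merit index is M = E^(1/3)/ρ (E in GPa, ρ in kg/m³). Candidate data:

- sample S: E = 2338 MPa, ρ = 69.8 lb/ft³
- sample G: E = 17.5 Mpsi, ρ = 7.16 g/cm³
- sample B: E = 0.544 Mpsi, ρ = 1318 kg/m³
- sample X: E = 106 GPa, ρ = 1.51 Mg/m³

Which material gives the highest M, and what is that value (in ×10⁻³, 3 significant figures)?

After converting to SI:
  sample S: E = 2.338 GPa, ρ = 1118 kg/m³
  sample G: E = 120.7 GPa, ρ = 7160 kg/m³
  sample B: E = 3.751 GPa, ρ = 1318 kg/m³
  sample X: E = 106.0 GPa, ρ = 1510 kg/m³
  sample X: M = 3.13×10⁻³
  sample S: M = 1.19×10⁻³
  sample B: M = 1.18×10⁻³
  sample G: M = 0.690×10⁻³
Highest index: sample X.

sample X, M = 3.13×10⁻³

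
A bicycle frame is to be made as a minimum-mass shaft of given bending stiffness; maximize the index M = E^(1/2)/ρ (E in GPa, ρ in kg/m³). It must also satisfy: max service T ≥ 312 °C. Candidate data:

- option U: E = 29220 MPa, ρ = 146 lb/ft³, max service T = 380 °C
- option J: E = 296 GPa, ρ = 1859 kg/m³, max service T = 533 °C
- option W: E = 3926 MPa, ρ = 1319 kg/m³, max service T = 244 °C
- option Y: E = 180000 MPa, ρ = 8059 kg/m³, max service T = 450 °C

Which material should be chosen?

option J

Screen on constraints: max service T ≥ 312 °C. Survivors: option U, option J, option Y.
Putting every candidate on a common basis:
  option U: E = 29.22 GPa, ρ = 2339 kg/m³
  option J: E = 296.0 GPa, ρ = 1859 kg/m³
  option Y: E = 180.0 GPa, ρ = 8059 kg/m³
  option J: M = 9.25×10⁻³
  option U: M = 2.31×10⁻³
  option Y: M = 1.66×10⁻³
The maximum is for option J.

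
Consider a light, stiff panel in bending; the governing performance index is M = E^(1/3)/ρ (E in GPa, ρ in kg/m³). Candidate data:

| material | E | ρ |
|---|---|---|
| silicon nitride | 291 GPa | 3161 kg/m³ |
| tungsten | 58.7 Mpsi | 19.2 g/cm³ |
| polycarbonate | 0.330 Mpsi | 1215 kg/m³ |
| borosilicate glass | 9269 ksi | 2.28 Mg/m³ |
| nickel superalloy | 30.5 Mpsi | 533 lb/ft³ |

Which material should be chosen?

silicon nitride

In SI units:
  silicon nitride: E = 291.0 GPa, ρ = 3161 kg/m³
  tungsten: E = 404.7 GPa, ρ = 19200 kg/m³
  polycarbonate: E = 2.275 GPa, ρ = 1215 kg/m³
  borosilicate glass: E = 63.91 GPa, ρ = 2280 kg/m³
  nickel superalloy: E = 210.3 GPa, ρ = 8538 kg/m³
  silicon nitride: M = 2.10×10⁻³
  borosilicate glass: M = 1.75×10⁻³
  polycarbonate: M = 1.08×10⁻³
  nickel superalloy: M = 0.697×10⁻³
  tungsten: M = 0.385×10⁻³
The maximum is for silicon nitride.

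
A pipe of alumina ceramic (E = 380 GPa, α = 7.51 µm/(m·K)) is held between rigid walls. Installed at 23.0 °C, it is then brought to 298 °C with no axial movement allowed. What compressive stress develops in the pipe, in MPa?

ΔT = 275.0 K. Constrained thermal stress σ = E·α·ΔT = 380.0×10³ MPa × 7.51×10⁻⁶ × 275.0 = 785 MPa (compressive).

785 MPa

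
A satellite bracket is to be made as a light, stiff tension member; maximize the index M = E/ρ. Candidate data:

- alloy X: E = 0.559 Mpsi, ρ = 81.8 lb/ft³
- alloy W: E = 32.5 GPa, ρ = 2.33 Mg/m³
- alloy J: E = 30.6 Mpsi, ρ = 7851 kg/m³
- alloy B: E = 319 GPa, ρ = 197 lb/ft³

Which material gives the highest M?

alloy B

Convert each candidate to consistent units, then evaluate M:
  alloy X: E = 3.854 GPa, ρ = 1310 kg/m³
  alloy W: E = 32.50 GPa, ρ = 2330 kg/m³
  alloy J: E = 211.0 GPa, ρ = 7851 kg/m³
  alloy B: E = 319.0 GPa, ρ = 3156 kg/m³
  alloy B: M = 101 MN·m/kg
  alloy J: M = 26.9 MN·m/kg
  alloy W: M = 13.9 MN·m/kg
  alloy X: M = 2.94 MN·m/kg
Highest index: alloy B.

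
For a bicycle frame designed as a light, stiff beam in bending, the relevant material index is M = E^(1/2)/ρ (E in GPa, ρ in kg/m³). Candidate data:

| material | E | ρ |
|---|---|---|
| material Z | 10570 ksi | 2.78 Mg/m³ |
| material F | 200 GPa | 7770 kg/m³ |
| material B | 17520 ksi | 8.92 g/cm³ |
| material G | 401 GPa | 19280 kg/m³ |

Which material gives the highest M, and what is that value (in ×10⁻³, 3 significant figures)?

Convert each candidate to consistent units, then evaluate M:
  material Z: E = 72.88 GPa, ρ = 2780 kg/m³
  material F: E = 200.0 GPa, ρ = 7770 kg/m³
  material B: E = 120.8 GPa, ρ = 8920 kg/m³
  material G: E = 401.0 GPa, ρ = 19280 kg/m³
  material Z: M = 3.07×10⁻³
  material F: M = 1.82×10⁻³
  material B: M = 1.23×10⁻³
  material G: M = 1.04×10⁻³
Material Z has the largest M.

material Z, M = 3.07×10⁻³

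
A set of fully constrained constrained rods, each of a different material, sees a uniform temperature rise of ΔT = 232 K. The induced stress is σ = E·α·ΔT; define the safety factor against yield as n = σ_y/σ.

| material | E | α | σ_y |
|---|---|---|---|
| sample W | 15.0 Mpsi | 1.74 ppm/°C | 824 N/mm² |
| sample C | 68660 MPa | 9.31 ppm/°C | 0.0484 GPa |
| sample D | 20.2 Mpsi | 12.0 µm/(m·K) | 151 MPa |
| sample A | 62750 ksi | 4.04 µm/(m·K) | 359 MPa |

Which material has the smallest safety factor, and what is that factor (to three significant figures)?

Converting E to GPa, α to ×10⁻⁶/K, σ_y to MPa, then σ and n for each:
  sample W: E = 103.4, α = 1.74, σ_y = 824.0 → σ = 41.7 MPa, n = 19.7
  sample C: E = 68.66, α = 9.31, σ_y = 48.40 → σ = 148 MPa, n = 0.326
  sample D: E = 139.3, α = 12.0, σ_y = 151.0 → σ = 388 MPa, n = 0.389
  sample A: E = 432.6, α = 4.04, σ_y = 359.0 → σ = 406 MPa, n = 0.885
Smallest n: sample C with n = 0.326.

sample C, n = 0.326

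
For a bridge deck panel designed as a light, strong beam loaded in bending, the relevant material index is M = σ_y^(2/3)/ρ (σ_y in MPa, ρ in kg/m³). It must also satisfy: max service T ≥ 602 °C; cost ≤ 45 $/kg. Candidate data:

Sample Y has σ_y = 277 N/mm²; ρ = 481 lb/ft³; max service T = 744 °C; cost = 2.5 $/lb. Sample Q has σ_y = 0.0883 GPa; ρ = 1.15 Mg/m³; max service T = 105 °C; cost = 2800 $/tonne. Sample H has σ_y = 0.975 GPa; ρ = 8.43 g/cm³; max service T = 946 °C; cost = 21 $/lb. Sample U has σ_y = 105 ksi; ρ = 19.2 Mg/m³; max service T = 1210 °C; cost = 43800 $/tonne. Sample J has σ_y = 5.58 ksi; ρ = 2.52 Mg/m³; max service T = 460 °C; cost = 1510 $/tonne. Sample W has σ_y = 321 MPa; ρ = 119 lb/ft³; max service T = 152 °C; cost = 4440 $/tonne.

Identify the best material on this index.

sample Y

Screen on constraints: max service T ≥ 602 °C; cost ≤ 45 $/kg. Survivors: sample Y, sample U.
Convert each candidate to consistent units, then evaluate M:
  sample Y: σ_y = 277.0 MPa, ρ = 7705 kg/m³
  sample U: σ_y = 723.9 MPa, ρ = 19200 kg/m³
  sample Y: M = 5.52×10⁻³
  sample U: M = 4.20×10⁻³
Highest index: sample Y.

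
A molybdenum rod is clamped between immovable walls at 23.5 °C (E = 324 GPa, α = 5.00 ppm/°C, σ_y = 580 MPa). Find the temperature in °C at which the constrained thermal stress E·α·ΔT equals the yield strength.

E·α·ΔT = 580.0 MPa ⇒ ΔT = 580.0 / (324.0×10³ × 5.00×10⁻⁶) = 358.0 K.
T = 23.5 + 358.0 = 381.5 °C.

382 °C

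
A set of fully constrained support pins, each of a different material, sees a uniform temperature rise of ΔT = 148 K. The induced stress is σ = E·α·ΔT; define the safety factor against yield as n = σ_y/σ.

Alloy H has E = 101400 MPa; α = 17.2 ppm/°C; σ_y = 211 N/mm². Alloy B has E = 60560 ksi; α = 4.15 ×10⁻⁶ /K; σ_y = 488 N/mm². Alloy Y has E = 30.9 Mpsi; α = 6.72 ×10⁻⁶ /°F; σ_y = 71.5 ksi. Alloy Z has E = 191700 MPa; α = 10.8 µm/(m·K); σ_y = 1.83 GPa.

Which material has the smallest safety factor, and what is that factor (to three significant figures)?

In consistent units (E in GPa, α in ×10⁻⁶/K, σ_y in MPa):
  alloy H: E = 101.4, α = 17.2, σ_y = 211.0 → σ = 258 MPa, n = 0.817
  alloy B: E = 417.5, α = 4.15, σ_y = 488.0 → σ = 256 MPa, n = 1.90
  alloy Y: E = 213.0, α = 12.1, σ_y = 493.0 → σ = 381 MPa, n = 1.29
  alloy Z: E = 191.7, α = 10.8, σ_y = 1830 → σ = 306 MPa, n = 5.97
Smallest n: alloy H with n = 0.817.

alloy H, n = 0.817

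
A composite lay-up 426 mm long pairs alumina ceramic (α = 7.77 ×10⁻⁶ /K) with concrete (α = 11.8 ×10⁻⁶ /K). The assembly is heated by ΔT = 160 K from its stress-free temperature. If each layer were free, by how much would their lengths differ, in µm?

Δα = |7.77 − 11.8|×10⁻⁶/K = 4.03×10⁻⁶/K.
ΔL_mismatch = Δα·L·ΔT = 4.03×10⁻⁶ × 426.0 mm × 160.0 K = 275 µm.

275 µm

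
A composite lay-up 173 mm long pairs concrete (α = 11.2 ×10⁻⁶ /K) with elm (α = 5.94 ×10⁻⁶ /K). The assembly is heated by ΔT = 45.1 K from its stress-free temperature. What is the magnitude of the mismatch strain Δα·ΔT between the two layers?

Δα = |11.2 − 5.94|×10⁻⁶/K = 5.26×10⁻⁶/K.
Mismatch strain = Δα·ΔT = 5.26×10⁻⁶ × 45.1 = 2.37×10⁻⁴.

2.37×10⁻⁴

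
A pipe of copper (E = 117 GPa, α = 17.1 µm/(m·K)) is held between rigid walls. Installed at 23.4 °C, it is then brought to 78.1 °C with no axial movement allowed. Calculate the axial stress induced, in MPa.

109 MPa

ΔT = 54.70 K. Constrained thermal stress σ = E·α·ΔT = 117.0×10³ MPa × 17.1×10⁻⁶ × 54.70 = 109 MPa (compressive).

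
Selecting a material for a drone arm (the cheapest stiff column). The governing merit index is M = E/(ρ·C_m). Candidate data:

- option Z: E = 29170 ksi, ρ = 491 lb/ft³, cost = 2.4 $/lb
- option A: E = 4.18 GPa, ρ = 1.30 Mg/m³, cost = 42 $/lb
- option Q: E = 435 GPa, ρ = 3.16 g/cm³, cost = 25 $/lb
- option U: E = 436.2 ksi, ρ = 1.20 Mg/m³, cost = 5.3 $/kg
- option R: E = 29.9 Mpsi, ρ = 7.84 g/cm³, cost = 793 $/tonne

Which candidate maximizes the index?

Convert each candidate to consistent units, then evaluate M:
  option Z: E = 201.1 GPa, ρ = 7865 kg/m³, cost = 5.291 $/kg
  option A: E = 4.180 GPa, ρ = 1300 kg/m³, cost = 92.59 $/kg
  option Q: E = 435.0 GPa, ρ = 3160 kg/m³, cost = 55.11 $/kg
  option U: E = 3.007 GPa, ρ = 1200 kg/m³, cost = 5.300 $/kg
  option R: E = 206.2 GPa, ρ = 7840 kg/m³, cost = 0.7930 $/kg
  option R: M = 33.2 MN·m per $
  option Z: M = 4.83 MN·m per $
  option Q: M = 2.50 MN·m per $
  option U: M = 0.473 MN·m per $
  option A: M = 0.0347 MN·m per $
Highest index: option R.

option R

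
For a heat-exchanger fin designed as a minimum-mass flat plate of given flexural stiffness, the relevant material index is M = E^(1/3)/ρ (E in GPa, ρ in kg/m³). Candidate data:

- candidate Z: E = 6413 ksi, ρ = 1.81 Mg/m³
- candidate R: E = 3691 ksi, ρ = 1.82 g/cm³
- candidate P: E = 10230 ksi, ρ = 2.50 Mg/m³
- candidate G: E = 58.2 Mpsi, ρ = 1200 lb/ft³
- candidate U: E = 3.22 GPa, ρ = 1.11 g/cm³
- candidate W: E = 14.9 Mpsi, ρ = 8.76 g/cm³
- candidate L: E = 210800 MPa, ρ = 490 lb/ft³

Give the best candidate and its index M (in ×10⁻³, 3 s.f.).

In SI units:
  candidate Z: E = 44.22 GPa, ρ = 1810 kg/m³
  candidate R: E = 25.45 GPa, ρ = 1820 kg/m³
  candidate P: E = 70.53 GPa, ρ = 2500 kg/m³
  candidate G: E = 401.3 GPa, ρ = 19220 kg/m³
  candidate U: E = 3.220 GPa, ρ = 1110 kg/m³
  candidate W: E = 102.7 GPa, ρ = 8760 kg/m³
  candidate L: E = 210.8 GPa, ρ = 7849 kg/m³
  candidate Z: M = 1.95×10⁻³
  candidate P: M = 1.65×10⁻³
  candidate R: M = 1.62×10⁻³
  candidate U: M = 1.33×10⁻³
  candidate L: M = 0.758×10⁻³
  candidate W: M = 0.535×10⁻³
  candidate G: M = 0.384×10⁻³
The maximum is for candidate Z.

candidate Z, M = 1.95×10⁻³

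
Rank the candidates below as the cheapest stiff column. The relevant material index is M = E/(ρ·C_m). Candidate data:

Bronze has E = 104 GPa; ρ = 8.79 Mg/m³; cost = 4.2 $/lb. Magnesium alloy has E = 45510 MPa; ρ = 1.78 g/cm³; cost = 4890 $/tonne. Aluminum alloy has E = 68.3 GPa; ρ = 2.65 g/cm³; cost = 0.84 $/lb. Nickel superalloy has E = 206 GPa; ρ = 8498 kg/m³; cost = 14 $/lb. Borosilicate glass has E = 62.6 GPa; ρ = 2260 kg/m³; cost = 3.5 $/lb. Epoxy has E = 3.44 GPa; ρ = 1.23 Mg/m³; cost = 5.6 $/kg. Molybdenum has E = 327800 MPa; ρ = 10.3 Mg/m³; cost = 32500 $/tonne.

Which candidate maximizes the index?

Putting every candidate on a common basis:
  bronze: E = 104.0 GPa, ρ = 8790 kg/m³, cost = 9.259 $/kg
  magnesium alloy: E = 45.51 GPa, ρ = 1780 kg/m³, cost = 4.890 $/kg
  aluminum alloy: E = 68.30 GPa, ρ = 2650 kg/m³, cost = 1.852 $/kg
  nickel superalloy: E = 206.0 GPa, ρ = 8498 kg/m³, cost = 30.86 $/kg
  borosilicate glass: E = 62.60 GPa, ρ = 2260 kg/m³, cost = 7.716 $/kg
  epoxy: E = 3.440 GPa, ρ = 1230 kg/m³, cost = 5.600 $/kg
  molybdenum: E = 327.8 GPa, ρ = 10300 kg/m³, cost = 32.50 $/kg
  aluminum alloy: M = 13.9 MN·m per $
  magnesium alloy: M = 5.23 MN·m per $
  borosilicate glass: M = 3.59 MN·m per $
  bronze: M = 1.28 MN·m per $
  molybdenum: M = 0.979 MN·m per $
  nickel superalloy: M = 0.785 MN·m per $
  epoxy: M = 0.499 MN·m per $
Aluminum alloy has the largest M.

aluminum alloy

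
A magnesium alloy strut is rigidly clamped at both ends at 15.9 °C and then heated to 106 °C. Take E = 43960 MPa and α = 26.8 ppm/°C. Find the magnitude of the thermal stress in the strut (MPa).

106 MPa

E = 43960 MPa = 43.96 GPa.
ΔT = 90.10 K. Constrained thermal stress σ = E·α·ΔT = 43.96×10³ MPa × 26.8×10⁻⁶ × 90.10 = 106 MPa (compressive).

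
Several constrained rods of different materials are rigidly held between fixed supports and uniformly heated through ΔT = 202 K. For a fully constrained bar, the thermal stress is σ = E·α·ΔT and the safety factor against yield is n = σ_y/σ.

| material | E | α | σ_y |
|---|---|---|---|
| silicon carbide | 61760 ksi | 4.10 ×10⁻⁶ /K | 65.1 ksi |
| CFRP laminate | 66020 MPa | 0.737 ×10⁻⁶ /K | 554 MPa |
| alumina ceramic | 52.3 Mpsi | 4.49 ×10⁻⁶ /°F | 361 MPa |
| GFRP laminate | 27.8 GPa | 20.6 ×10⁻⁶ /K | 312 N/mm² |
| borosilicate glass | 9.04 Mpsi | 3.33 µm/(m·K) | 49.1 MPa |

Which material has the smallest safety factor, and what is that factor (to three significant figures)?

With everything in SI (GPa, ×10⁻⁶/K, MPa):
  silicon carbide: E = 425.8, α = 4.10, σ_y = 448.8 → σ = 353 MPa, n = 1.27
  CFRP laminate: E = 66.02, α = 0.737, σ_y = 554.0 → σ = 9.83 MPa, n = 56.4
  alumina ceramic: E = 360.6, α = 8.08, σ_y = 361.0 → σ = 589 MPa, n = 0.613
  GFRP laminate: E = 27.80, α = 20.6, σ_y = 312.0 → σ = 116 MPa, n = 2.70
  borosilicate glass: E = 62.33, α = 3.33, σ_y = 49.10 → σ = 41.9 MPa, n = 1.17
Alumina ceramic has the lowest safety factor, n = 0.613.

alumina ceramic, n = 0.613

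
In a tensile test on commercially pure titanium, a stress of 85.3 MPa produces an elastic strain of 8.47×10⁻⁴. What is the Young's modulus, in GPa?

101 GPa

E = σ/ε = 85.3 MPa / 8.47×10⁻⁴ = 100700 MPa = 101 GPa.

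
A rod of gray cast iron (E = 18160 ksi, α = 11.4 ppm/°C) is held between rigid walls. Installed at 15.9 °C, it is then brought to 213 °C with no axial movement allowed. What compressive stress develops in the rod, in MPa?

281 MPa

E = 18160 ksi = 125.2 GPa.
ΔT = 197.1 K. Constrained thermal stress σ = E·α·ΔT = 125.2×10³ MPa × 11.4×10⁻⁶ × 197.1 = 281 MPa (compressive).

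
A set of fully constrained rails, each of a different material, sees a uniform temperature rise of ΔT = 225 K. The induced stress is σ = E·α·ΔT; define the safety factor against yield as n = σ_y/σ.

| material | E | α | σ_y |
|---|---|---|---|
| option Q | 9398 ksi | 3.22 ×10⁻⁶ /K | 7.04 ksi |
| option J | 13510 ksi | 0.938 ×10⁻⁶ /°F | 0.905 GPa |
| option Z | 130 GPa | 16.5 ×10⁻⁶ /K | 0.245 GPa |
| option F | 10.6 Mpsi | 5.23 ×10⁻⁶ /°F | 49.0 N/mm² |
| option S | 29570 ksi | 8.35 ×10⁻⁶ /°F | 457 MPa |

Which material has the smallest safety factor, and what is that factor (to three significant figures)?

option F, n = 0.317

Per material, after unit conversion:
  option Q: E = 64.80, α = 3.22, σ_y = 48.54 → σ = 46.9 MPa, n = 1.03
  option J: E = 93.15, α = 1.69, σ_y = 905.0 → σ = 35.4 MPa, n = 25.6
  option Z: E = 130.0, α = 16.5, σ_y = 245.0 → σ = 483 MPa, n = 0.508
  option F: E = 73.08, α = 9.41, σ_y = 49.00 → σ = 155 MPa, n = 0.317
  option S: E = 203.9, α = 15.0, σ_y = 457.0 → σ = 689 MPa, n = 0.663
Smallest n: option F with n = 0.317.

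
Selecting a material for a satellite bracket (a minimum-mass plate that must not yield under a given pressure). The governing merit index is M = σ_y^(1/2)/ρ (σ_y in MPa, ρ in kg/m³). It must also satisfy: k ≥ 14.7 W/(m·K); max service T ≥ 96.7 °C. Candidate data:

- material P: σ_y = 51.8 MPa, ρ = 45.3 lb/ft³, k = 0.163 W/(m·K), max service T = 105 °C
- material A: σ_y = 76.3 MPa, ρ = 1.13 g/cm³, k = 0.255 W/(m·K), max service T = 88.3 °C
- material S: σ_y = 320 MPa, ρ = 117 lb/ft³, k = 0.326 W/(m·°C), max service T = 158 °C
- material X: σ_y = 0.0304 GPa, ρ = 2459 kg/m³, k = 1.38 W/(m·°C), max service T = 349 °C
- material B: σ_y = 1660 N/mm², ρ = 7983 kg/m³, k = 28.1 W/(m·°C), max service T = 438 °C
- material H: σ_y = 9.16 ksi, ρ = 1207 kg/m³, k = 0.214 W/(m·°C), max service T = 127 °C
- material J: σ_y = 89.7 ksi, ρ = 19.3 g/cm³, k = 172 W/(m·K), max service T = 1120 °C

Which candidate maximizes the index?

Screen on constraints: k ≥ 14.7 W/(m·K); max service T ≥ 96.7 °C. Survivors: material B, material J.
In SI units:
  material B: σ_y = 1660 MPa, ρ = 7983 kg/m³
  material J: σ_y = 618.5 MPa, ρ = 19300 kg/m³
  material B: M = 5.10×10⁻³
  material J: M = 1.29×10⁻³
Material B ranks first.

material B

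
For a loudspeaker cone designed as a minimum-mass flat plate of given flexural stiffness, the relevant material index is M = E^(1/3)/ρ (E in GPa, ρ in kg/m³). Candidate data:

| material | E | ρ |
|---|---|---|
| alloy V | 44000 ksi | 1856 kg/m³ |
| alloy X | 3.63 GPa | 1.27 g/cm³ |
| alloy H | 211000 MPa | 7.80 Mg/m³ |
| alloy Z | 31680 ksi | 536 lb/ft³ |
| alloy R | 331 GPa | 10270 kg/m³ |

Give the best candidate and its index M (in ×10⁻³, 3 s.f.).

alloy V, M = 3.62×10⁻³

In SI units:
  alloy V: E = 303.4 GPa, ρ = 1856 kg/m³
  alloy X: E = 3.630 GPa, ρ = 1270 kg/m³
  alloy H: E = 211.0 GPa, ρ = 7800 kg/m³
  alloy Z: E = 218.4 GPa, ρ = 8586 kg/m³
  alloy R: E = 331.0 GPa, ρ = 10270 kg/m³
  alloy V: M = 3.62×10⁻³
  alloy X: M = 1.21×10⁻³
  alloy H: M = 0.763×10⁻³
  alloy Z: M = 0.701×10⁻³
  alloy R: M = 0.674×10⁻³
The maximum is for alloy V.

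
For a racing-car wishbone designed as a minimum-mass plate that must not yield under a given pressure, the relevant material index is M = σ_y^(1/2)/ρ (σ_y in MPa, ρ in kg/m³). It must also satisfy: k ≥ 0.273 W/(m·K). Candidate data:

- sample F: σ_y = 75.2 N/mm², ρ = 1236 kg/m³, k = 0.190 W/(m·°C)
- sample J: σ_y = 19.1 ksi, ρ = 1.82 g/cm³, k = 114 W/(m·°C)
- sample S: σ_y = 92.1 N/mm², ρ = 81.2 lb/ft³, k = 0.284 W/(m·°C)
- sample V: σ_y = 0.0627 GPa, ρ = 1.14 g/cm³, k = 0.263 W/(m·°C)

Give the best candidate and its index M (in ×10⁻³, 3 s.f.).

sample S, M = 7.38×10⁻³

Screen on constraints: k ≥ 0.273 W/(m·K). Survivors: sample J, sample S.
After converting to SI:
  sample J: σ_y = 131.7 MPa, ρ = 1820 kg/m³
  sample S: σ_y = 92.10 MPa, ρ = 1301 kg/m³
  sample S: M = 7.38×10⁻³
  sample J: M = 6.31×10⁻³
Highest index: sample S.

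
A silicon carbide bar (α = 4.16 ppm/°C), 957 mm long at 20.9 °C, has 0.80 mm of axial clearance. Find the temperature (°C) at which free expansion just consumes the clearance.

222 °C

α·L₀·ΔT = 0.8 mm ⇒ ΔT = 0.8 / (4.16×10⁻⁶ × 957.0) = 200.9 K.
T = 20.9 + 200.9 = 221.8 °C.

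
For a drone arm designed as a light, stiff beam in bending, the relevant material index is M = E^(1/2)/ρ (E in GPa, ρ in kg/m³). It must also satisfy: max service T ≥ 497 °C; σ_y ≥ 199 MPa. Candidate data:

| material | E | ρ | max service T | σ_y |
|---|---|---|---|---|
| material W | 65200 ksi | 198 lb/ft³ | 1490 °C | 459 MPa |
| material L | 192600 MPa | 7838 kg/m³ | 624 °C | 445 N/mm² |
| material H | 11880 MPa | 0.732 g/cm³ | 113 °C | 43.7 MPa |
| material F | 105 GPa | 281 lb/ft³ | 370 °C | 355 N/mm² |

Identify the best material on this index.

material W

Screen on constraints: max service T ≥ 497 °C; σ_y ≥ 199 MPa. Survivors: material W, material L.
Normalizing units and computing the index:
  material W: E = 449.5 GPa, ρ = 3172 kg/m³
  material L: E = 192.6 GPa, ρ = 7838 kg/m³
  material W: M = 6.68×10⁻³
  material L: M = 1.77×10⁻³
Material W has the largest M.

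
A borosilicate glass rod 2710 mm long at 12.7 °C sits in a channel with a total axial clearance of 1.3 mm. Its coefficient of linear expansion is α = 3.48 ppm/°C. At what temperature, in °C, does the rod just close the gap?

α·L₀·ΔT = 1.3 mm ⇒ ΔT = 1.3 / (3.48×10⁻⁶ × 2710.0) = 137.8 K.
T = 12.7 + 137.8 = 150.5 °C.

151 °C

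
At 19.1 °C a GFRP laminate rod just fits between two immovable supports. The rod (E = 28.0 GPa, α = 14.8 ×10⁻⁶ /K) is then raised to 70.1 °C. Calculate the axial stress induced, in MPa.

ΔT = 51.00 K. Constrained thermal stress σ = E·α·ΔT = 28.00×10³ MPa × 14.8×10⁻⁶ × 51.00 = 21.1 MPa (compressive).

21.1 MPa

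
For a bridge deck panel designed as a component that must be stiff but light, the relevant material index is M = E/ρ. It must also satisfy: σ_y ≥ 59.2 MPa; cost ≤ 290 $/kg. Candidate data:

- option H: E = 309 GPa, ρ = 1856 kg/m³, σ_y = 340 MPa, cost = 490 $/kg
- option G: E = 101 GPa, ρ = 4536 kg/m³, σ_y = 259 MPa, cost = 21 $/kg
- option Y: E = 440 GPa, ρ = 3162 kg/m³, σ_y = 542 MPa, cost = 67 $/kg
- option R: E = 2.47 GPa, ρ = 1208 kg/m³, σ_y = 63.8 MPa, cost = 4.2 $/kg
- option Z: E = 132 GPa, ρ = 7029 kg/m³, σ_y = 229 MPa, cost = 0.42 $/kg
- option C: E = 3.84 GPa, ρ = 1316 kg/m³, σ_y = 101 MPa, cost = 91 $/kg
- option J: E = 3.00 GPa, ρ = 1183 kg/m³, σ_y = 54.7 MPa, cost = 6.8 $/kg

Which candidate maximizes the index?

Screen on constraints: σ_y ≥ 59.2 MPa; cost ≤ 290 $/kg. Survivors: option G, option Y, option R, option Z, option C.
Per-candidate index values:
  option Y: M = 139 MN·m/kg
  option G: M = 22.3 MN·m/kg
  option Z: M = 18.8 MN·m/kg
  option C: M = 2.92 MN·m/kg
  option R: M = 2.04 MN·m/kg
Option Y ranks first.

option Y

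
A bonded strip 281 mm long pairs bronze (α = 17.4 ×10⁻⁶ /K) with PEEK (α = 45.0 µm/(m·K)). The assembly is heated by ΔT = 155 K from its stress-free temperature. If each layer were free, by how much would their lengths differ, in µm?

1200 µm

Δα = |17.4 − 45.0|×10⁻⁶/K = 27.6×10⁻⁶/K.
ΔL_mismatch = Δα·L·ΔT = 27.6×10⁻⁶ × 281.0 mm × 155.0 K = 1200 µm.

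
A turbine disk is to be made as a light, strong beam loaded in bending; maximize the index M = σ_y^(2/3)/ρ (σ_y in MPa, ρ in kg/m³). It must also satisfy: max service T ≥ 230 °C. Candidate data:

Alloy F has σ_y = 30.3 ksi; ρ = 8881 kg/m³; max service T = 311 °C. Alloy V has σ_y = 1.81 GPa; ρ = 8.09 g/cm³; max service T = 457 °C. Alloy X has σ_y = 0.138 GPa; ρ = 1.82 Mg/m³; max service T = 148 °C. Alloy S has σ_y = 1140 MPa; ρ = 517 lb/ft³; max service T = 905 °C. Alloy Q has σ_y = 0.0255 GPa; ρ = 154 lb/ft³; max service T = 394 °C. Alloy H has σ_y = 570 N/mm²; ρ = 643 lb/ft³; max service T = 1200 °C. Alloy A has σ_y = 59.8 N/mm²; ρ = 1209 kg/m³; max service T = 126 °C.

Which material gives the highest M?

Screen on constraints: max service T ≥ 230 °C. Survivors: alloy F, alloy V, alloy S, alloy Q, alloy H.
In SI units:
  alloy F: σ_y = 208.9 MPa, ρ = 8881 kg/m³
  alloy V: σ_y = 1810 MPa, ρ = 8090 kg/m³
  alloy S: σ_y = 1140 MPa, ρ = 8282 kg/m³
  alloy Q: σ_y = 25.50 MPa, ρ = 2467 kg/m³
  alloy H: σ_y = 570.0 MPa, ρ = 10300 kg/m³
  alloy V: M = 18.4×10⁻³
  alloy S: M = 13.2×10⁻³
  alloy H: M = 6.67×10⁻³
  alloy F: M = 3.96×10⁻³
  alloy Q: M = 3.51×10⁻³
Alloy V ranks first.

alloy V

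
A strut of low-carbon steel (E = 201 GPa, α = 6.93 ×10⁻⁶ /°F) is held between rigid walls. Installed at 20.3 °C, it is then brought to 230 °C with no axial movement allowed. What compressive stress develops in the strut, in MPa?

α = 6.93×10⁻⁶/°F × 9/5 = 12.5×10⁻⁶/K.
ΔT = 209.7 K. Constrained thermal stress σ = E·α·ΔT = 201.0×10³ MPa × 12.5×10⁻⁶ × 209.7 = 526 MPa (compressive).

526 MPa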